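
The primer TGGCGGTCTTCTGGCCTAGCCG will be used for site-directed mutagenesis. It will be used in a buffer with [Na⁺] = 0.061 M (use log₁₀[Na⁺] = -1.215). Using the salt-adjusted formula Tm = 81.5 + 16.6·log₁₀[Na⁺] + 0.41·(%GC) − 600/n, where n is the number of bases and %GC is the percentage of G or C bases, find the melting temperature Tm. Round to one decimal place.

62.0°C

Length n = 22. Counting bases: A=1, G=8, C=7, T=6
G+C = 15, so %GC = 15/22 × 100 = 68.182%
Salt term: 16.6 × (-1.215) = -20.169
GC term: 0.41 × 68.182 = 27.955; length term: −600/22 = −27.273
Tm = 81.5 + (-20.169) + 27.955 − 27.273 = 62.013 → 62.0°C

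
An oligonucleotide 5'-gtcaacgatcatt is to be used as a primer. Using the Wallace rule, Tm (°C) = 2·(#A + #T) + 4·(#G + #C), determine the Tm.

36°C

Base counts: G=2, C=3, A=4, T=4
AT pairs contribute 8, GC pairs contribute 5.
Tm = 4·5 + 2·8 = 20 + 16 = 36°C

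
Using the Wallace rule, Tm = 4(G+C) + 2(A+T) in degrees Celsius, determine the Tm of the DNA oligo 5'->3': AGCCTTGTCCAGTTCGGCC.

62°C

Counting bases: T=5, A=2, C=7, G=5
So N_AT = 7 and N_GC = 12.
Tm = 4·12 + 2·7 = 48 + 14 = 62°C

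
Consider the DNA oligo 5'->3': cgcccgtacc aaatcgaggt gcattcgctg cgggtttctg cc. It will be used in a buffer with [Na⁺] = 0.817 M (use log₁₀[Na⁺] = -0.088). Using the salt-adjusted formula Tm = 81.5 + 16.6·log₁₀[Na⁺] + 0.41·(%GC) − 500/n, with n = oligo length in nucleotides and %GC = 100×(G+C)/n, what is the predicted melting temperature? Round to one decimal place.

Length n = 42. Base counts: T=10, G=12, C=14, A=6
G+C = 26, so %GC = 26/42 × 100 = 61.905%
Salt term: 16.6 × (-0.088) = -1.461
GC term: 0.41 × 61.905 = 25.381; length term: −500/42 = −11.905
Tm = 81.5 + (-1.461) + 25.381 − 11.905 = 93.515 → 93.5°C

93.5°C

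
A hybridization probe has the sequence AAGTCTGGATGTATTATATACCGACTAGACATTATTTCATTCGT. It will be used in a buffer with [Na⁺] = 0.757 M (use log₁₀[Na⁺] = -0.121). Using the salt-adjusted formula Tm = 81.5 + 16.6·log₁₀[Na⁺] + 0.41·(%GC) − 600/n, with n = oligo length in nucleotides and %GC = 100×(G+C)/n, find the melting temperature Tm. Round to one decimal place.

Length n = 44. G=7, C=7, A=13, T=17
G+C = 14, so %GC = 14/44 × 100 = 31.818%
Salt term: 16.6 × (-0.121) = -2.009
GC term: 0.41 × 31.818 = 13.045; length term: −600/44 = −13.636
Tm = 81.5 + (-2.009) + 13.045 − 13.636 = 78.9 → 78.9°C

78.9°C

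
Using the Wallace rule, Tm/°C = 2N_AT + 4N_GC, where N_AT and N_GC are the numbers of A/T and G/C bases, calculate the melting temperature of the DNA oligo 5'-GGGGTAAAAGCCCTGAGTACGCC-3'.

74°C

Scanning the sequence gives C=6, A=6, G=8, T=3.
A+T = 9, G+C = 14
Tm = 2(9) + 4(14) = 18 + 56 = 74°C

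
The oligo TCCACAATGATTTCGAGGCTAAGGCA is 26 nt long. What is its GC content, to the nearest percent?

46%

Base counts: G=6, T=6, A=8, C=6
G+C = 6 + 6 = 12 out of 26 bases
%GC = 12/26 × 100 = 46.15% ≈ 46%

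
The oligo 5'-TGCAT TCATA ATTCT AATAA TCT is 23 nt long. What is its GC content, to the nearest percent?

22%

Base counts: G=1, T=10, C=4, A=8
G+C = 1 + 4 = 5 out of 23 bases
%GC = 5/23 × 100 = 21.74% ≈ 22%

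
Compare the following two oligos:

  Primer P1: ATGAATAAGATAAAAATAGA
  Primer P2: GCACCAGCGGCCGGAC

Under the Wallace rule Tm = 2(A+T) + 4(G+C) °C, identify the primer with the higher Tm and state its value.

Primer P2, 58°C

Primer P1: A+T=17, G+C=3 → Tm = 2(17)+4(3) = 46°C
Primer P2: A+T=3, G+C=13 → Tm = 2(3)+4(13) = 58°C
46°C vs 58°C → primer P2 is higher.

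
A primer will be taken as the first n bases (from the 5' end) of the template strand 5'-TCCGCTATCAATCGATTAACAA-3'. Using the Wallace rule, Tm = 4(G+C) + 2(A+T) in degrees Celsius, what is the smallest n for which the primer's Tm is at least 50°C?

n = 18

First 17 bases: TCCGCTATCAATCGATT → Tm = 48°C (< 50°C)
First 18 bases: TCCGCTATCAATCGATTA → Tm = 50°C (≥ 50°C)
Each additional base adds 2°C (A/T) or 4°C (G/C), so Tm is non-decreasing in n; n = 18 is the first length to reach 50°C.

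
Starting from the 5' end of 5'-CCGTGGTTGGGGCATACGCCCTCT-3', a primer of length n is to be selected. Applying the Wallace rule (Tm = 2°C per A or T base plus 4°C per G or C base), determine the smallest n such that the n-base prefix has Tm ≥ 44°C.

n = 13

First 12 bases: CCGTGGTTGGGG → Tm = 42°C (< 44°C)
First 13 bases: CCGTGGTTGGGGC → Tm = 46°C (≥ 44°C)
Each additional base adds 2°C (A/T) or 4°C (G/C), so Tm is non-decreasing in n; n = 13 is the first length to reach 44°C.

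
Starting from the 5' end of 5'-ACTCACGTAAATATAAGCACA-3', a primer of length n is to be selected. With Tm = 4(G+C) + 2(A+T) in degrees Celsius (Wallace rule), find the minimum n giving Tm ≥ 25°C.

n = 9

First 8 bases: ACTCACGT → Tm = 24°C (< 25°C)
First 9 bases: ACTCACGTA → Tm = 26°C (≥ 25°C)
Since every base adds ≥2°C, Tm only increases with n, so the threshold is first crossed at n = 9.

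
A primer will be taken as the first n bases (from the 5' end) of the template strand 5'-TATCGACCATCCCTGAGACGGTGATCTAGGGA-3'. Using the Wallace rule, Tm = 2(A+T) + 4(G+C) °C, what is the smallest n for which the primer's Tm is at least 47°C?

First 15 bases: TATCGACCATCCCTG → Tm = 46°C (< 47°C)
First 16 bases: TATCGACCATCCCTGA → Tm = 48°C (≥ 47°C)
Since every base adds ≥2°C, Tm only increases with n, so the threshold is first crossed at n = 16.

n = 16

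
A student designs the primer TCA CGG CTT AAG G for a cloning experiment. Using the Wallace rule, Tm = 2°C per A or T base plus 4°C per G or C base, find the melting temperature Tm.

G=4, T=3, C=3, A=3
So N_AT = 6 and N_GC = 7.
Tm = 2×6 + 4×7 = 40°C

40°C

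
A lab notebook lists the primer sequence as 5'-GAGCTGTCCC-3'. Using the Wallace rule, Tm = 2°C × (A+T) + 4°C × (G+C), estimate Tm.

Scanning the sequence gives C=4, A=1, G=3, T=2.
So N_AT = 3 and N_GC = 7.
Tm = 4·7 + 2·3 = 28 + 6 = 34°C

34°C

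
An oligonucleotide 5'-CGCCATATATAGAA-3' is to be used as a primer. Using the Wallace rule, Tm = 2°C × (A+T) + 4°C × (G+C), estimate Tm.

38°C

Scanning the sequence gives T=3, C=3, G=2, A=6.
So N_AT = 9 and N_GC = 5.
Tm = 2×9 + 4×5 = 38°C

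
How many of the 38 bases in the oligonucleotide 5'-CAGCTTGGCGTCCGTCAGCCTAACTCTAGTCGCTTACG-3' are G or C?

22

Scanning the sequence gives C=13, T=10, G=9, A=6.
Total G or C: 9 + 13 = 22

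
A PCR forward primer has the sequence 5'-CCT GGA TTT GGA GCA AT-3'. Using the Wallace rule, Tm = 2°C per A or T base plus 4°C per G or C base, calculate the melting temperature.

50°C

Counting bases: C=3, G=5, A=4, T=5
A+T = 9, G+C = 8
Tm = 4·8 + 2·9 = 32 + 18 = 50°C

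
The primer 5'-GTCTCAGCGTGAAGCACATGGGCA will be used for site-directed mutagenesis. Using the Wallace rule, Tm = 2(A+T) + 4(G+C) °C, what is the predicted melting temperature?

76°C

C=6, A=6, G=8, T=4
A+T = 10, G+C = 14
Tm = 4·14 + 2·10 = 56 + 20 = 76°C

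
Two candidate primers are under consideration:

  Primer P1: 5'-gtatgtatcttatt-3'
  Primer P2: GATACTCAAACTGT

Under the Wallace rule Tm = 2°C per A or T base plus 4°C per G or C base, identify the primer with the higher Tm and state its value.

Primer P1: A+T=11, G+C=3 → Tm = 2(11)+4(3) = 34°C
Primer P2: A+T=9, G+C=5 → Tm = 2(9)+4(5) = 38°C
34°C vs 38°C → primer P2 is higher.

Primer P2, 38°C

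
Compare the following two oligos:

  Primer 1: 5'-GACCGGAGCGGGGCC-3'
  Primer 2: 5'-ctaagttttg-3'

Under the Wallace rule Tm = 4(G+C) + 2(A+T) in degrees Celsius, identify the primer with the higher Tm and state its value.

Primer 1: A+T=2, G+C=13 → Tm = 2(2)+4(13) = 56°C
Primer 2: A+T=7, G+C=3 → Tm = 2(7)+4(3) = 26°C
56°C vs 26°C → primer 1 is higher.

Primer 1, 56°C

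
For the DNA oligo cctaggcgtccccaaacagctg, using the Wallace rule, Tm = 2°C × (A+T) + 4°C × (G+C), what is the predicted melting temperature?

72°C

Base counts: A=5, C=9, G=5, T=3
AT pairs contribute 8, GC pairs contribute 14.
Tm = 4·14 + 2·8 = 56 + 16 = 72°C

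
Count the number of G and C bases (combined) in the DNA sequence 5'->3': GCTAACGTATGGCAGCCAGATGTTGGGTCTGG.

18

Base counts: A=6, G=12, T=8, C=6
Total G or C: 12 + 6 = 18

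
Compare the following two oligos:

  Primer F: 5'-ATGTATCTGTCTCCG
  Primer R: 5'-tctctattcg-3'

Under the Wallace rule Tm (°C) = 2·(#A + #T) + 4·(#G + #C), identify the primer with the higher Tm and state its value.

Primer F, 44°C

Primer F: A+T=8, G+C=7 → Tm = 2(8)+4(7) = 44°C
Primer R: A+T=6, G+C=4 → Tm = 2(6)+4(4) = 28°C
44°C vs 28°C → primer F is higher.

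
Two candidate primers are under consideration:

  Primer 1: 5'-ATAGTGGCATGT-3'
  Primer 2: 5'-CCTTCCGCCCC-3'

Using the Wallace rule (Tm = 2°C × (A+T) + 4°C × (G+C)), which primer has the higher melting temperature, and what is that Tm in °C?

Primer 1: A+T=7, G+C=5 → Tm = 2(7)+4(5) = 34°C
Primer 2: A+T=2, G+C=9 → Tm = 2(2)+4(9) = 40°C
34°C vs 40°C → primer 2 is higher.

Primer 2, 40°C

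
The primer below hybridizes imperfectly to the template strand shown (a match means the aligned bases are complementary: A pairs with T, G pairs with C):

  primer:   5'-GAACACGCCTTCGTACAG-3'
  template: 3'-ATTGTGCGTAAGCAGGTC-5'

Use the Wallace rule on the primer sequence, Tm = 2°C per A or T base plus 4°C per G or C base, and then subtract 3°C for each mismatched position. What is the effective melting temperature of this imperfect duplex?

Primer base counts: A=5, T=3, G=4, C=6 → A+T=8, G+C=10
Perfect-match Tm = 2(8) + 4(10) = 16 + 40 = 56°C
Mismatches (positions where the bases are not complementary): 3 (at positions 1, 9, 15)
Effective Tm = 56 − 3×3 = 56 − 9 = 47°C

47°C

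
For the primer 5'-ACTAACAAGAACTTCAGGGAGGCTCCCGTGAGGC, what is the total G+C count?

Counting bases: T=5, G=10, C=9, A=10
G+C = 10 + 9 = 19

19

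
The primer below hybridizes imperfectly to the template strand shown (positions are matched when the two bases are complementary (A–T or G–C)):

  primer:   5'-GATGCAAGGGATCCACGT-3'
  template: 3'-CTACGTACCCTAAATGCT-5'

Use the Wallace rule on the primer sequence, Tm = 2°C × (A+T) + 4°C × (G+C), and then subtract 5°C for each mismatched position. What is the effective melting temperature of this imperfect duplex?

Primer base counts: A=5, T=3, G=6, C=4 → A+T=8, G+C=10
Perfect-match Tm = 2(8) + 4(10) = 16 + 40 = 56°C
Mismatches (positions where the bases are not complementary): 4 (at positions 7, 13, 14, 18)
Effective Tm = 56 − 4×5 = 56 − 20 = 36°C

36°C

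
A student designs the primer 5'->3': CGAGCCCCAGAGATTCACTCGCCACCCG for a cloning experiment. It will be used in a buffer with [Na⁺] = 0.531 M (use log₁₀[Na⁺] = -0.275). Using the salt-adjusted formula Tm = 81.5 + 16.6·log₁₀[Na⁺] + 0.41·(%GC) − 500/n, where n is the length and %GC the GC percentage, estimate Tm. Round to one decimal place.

Length n = 28. Scanning the sequence gives G=6, C=13, T=3, A=6.
G+C = 19, so %GC = 19/28 × 100 = 67.857%
Salt term: 16.6 × (-0.275) = -4.565
GC term: 0.41 × 67.857 = 27.821; length term: −500/28 = −17.857
Tm = 81.5 + (-4.565) + 27.821 − 17.857 = 86.899 → 86.9°C

86.9°C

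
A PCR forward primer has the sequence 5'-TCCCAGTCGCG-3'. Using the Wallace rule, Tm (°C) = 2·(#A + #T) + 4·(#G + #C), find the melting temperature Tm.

C=5, G=3, A=1, T=2
AT pairs contribute 3, GC pairs contribute 8.
Tm = 2×3 + 4×8 = 38°C

38°C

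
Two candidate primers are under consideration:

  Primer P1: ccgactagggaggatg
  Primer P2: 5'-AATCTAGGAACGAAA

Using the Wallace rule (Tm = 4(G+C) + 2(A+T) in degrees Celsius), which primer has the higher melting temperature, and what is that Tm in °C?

Primer P1: A+T=6, G+C=10 → Tm = 2(6)+4(10) = 52°C
Primer P2: A+T=10, G+C=5 → Tm = 2(10)+4(5) = 40°C
52°C vs 40°C → primer P1 is higher.

Primer P1, 52°C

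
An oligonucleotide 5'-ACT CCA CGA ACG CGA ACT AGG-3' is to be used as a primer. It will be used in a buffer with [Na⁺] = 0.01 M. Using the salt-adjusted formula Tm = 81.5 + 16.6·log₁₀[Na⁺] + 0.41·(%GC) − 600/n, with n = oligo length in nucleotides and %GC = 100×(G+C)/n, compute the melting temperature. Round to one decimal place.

Length n = 21. Counting bases: A=7, T=2, G=5, C=7
G+C = 12, so %GC = 12/21 × 100 = 57.143%
Salt term: 16.6 × (-2) = -33.2
GC term: 0.41 × 57.143 = 23.429; length term: −600/21 = −28.571
Tm = 81.5 + (-33.2) + 23.429 − 28.571 = 43.158 → 43.2°C

43.2°C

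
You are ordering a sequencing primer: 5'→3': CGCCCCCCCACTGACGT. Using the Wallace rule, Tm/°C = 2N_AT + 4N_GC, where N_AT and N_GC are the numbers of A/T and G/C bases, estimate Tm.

60°C

Base counts: C=10, A=2, G=3, T=2
AT pairs contribute 4, GC pairs contribute 13.
Tm = 2(4) + 4(13) = 8 + 52 = 60°C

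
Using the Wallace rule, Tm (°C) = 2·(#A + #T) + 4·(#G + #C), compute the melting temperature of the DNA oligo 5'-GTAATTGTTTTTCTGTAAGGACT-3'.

Base counts: T=11, C=2, G=5, A=5
AT pairs contribute 16, GC pairs contribute 7.
Tm = 4·7 + 2·16 = 28 + 32 = 60°C

60°C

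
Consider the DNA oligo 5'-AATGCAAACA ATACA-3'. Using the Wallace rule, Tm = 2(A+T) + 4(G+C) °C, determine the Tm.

38°C

Base counts: A=9, C=3, T=2, G=1
A+T = 11, G+C = 4
Tm = 2(11) + 4(4) = 22 + 16 = 38°C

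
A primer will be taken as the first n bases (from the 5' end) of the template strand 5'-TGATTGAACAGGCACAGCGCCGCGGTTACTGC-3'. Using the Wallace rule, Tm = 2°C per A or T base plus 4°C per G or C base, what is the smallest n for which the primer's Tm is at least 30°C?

First 10 bases: TGATTGAACA → Tm = 26°C (< 30°C)
First 11 bases: TGATTGAACAG → Tm = 30°C (≥ 30°C)
Since every base adds ≥2°C, Tm only increases with n, so the threshold is first crossed at n = 11.

n = 11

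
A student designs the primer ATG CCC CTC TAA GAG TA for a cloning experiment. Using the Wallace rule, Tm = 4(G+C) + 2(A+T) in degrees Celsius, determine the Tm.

50°C

Counting bases: A=5, G=3, C=5, T=4
AT pairs contribute 9, GC pairs contribute 8.
Tm = 4·8 + 2·9 = 32 + 18 = 50°C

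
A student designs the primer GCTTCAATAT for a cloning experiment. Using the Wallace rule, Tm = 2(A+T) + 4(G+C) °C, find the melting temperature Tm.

Base counts: A=3, C=2, G=1, T=4
A+T = 7, G+C = 3
Tm = 4·3 + 2·7 = 12 + 14 = 26°C

26°C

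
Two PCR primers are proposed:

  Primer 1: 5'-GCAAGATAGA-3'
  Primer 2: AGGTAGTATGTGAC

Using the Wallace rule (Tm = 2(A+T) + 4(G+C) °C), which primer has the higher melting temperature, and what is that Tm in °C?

Primer 2, 40°C

Primer 1: A+T=6, G+C=4 → Tm = 2(6)+4(4) = 28°C
Primer 2: A+T=8, G+C=6 → Tm = 2(8)+4(6) = 40°C
28°C vs 40°C → primer 2 is higher.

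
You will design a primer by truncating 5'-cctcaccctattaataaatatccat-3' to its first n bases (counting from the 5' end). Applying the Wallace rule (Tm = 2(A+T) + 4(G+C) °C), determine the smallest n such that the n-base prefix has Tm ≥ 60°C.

n = 23

First 22 bases: CCTCACCCTATTAATAAATATC → Tm = 58°C (< 60°C)
First 23 bases: CCTCACCCTATTAATAAATATCC → Tm = 62°C (≥ 60°C)
Each additional base adds 2°C (A/T) or 4°C (G/C), so Tm is non-decreasing in n; n = 23 is the first length to reach 60°C.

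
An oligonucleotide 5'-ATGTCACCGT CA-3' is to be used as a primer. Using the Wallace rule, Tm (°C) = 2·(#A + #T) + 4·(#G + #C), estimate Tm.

Base counts: G=2, T=3, A=3, C=4
So N_AT = 6 and N_GC = 6.
Tm = 2(6) + 4(6) = 12 + 24 = 36°C

36°C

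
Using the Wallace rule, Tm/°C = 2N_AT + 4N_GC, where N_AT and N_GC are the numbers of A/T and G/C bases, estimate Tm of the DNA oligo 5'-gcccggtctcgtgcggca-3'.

Counting bases: T=3, A=1, C=7, G=7
A+T = 4, G+C = 14
Tm = 2×4 + 4×14 = 64°C

64°C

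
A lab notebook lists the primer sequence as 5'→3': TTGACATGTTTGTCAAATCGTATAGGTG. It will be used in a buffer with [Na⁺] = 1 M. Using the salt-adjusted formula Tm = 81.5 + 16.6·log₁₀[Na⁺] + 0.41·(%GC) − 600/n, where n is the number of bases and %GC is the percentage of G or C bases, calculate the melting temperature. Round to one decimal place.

74.7°C

Length n = 28. Scanning the sequence gives C=3, G=7, T=11, A=7.
G+C = 10, so %GC = 10/28 × 100 = 35.714%
Salt term: 16.6 × (0) = 0
GC term: 0.41 × 35.714 = 14.643; length term: −600/28 = −21.429
Tm = 81.5 + (0) + 14.643 − 21.429 = 74.714 → 74.7°C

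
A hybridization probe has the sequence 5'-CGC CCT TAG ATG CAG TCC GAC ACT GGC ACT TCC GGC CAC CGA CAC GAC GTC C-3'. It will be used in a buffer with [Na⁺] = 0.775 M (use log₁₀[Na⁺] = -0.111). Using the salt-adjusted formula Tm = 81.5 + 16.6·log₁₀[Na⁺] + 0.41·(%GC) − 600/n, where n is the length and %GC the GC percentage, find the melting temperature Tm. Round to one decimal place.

94.9°C

Length n = 52. Counting bases: T=8, G=12, C=22, A=10
G+C = 34, so %GC = 34/52 × 100 = 65.385%
Salt term: 16.6 × (-0.111) = -1.843
GC term: 0.41 × 65.385 = 26.808; length term: −600/52 = −11.538
Tm = 81.5 + (-1.843) + 26.808 − 11.538 = 94.927 → 94.9°C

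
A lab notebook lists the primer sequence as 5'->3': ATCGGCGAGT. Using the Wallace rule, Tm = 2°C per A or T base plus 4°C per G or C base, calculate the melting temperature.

32°C

Counting bases: T=2, A=2, C=2, G=4
A+T = 4, G+C = 6
Tm = 2(4) + 4(6) = 8 + 24 = 32°C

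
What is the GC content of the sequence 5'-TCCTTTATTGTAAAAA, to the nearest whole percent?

19%

Base counts: G=1, C=2, T=7, A=6
G+C = 1 + 2 = 3 out of 16 bases
%GC = 3/16 × 100 = 18.75% ≈ 19%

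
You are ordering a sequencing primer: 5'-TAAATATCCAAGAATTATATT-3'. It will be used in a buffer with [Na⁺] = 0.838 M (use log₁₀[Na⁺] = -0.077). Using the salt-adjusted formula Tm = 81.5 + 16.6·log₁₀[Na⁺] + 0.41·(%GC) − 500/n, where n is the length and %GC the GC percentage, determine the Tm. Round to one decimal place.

Length n = 21. Base counts: A=10, G=1, T=8, C=2
G+C = 3, so %GC = 3/21 × 100 = 14.286%
Salt term: 16.6 × (-0.077) = -1.278
GC term: 0.41 × 14.286 = 5.857; length term: −500/21 = −23.81
Tm = 81.5 + (-1.278) + 5.857 − 23.81 = 62.269 → 62.3°C

62.3°C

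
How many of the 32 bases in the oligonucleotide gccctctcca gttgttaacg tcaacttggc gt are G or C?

17

Counting bases: G=7, A=5, T=10, C=10
G+C = 7 + 10 = 17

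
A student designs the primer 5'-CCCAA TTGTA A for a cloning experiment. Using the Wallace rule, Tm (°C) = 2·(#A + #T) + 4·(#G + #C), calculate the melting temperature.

30°C

Scanning the sequence gives A=4, G=1, C=3, T=3.
AT pairs contribute 7, GC pairs contribute 4.
Tm = 2(7) + 4(4) = 14 + 16 = 30°C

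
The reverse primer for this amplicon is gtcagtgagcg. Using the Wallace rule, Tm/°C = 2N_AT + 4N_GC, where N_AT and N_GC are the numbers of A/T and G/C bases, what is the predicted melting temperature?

Base counts: T=2, A=2, C=2, G=5
A+T = 4, G+C = 7
Tm = 2(4) + 4(7) = 8 + 28 = 36°C

36°C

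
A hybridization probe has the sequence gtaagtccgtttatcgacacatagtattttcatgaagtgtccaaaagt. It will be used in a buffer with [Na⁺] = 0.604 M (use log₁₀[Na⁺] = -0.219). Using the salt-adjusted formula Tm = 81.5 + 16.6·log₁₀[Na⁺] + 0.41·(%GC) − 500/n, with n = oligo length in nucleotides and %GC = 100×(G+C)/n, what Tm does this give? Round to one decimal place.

Length n = 48. C=8, A=15, G=9, T=16
G+C = 17, so %GC = 17/48 × 100 = 35.417%
Salt term: 16.6 × (-0.219) = -3.635
GC term: 0.41 × 35.417 = 14.521; length term: −500/48 = −10.417
Tm = 81.5 + (-3.635) + 14.521 − 10.417 = 81.969 → 82.0°C

82.0°C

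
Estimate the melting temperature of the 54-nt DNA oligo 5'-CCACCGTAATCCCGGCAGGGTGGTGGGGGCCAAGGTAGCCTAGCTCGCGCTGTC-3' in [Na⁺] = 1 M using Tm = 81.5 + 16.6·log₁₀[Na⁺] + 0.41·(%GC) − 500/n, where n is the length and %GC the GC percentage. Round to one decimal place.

Length n = 54. Scanning the sequence gives T=9, A=8, C=17, G=20.
G+C = 37, so %GC = 37/54 × 100 = 68.519%
Salt term: 16.6 × (0) = 0
GC term: 0.41 × 68.519 = 28.093; length term: −500/54 = −9.259
Tm = 81.5 + (0) + 28.093 − 9.259 = 100.334 → 100.3°C

100.3°C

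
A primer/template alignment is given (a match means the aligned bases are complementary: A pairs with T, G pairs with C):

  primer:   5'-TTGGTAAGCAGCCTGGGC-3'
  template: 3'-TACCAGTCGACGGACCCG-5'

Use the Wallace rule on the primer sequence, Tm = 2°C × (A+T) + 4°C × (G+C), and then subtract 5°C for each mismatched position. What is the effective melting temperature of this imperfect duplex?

43°C

Primer base counts: A=3, T=4, G=7, C=4 → A+T=7, G+C=11
Perfect-match Tm = 2(7) + 4(11) = 14 + 44 = 58°C
Mismatches (positions where the bases are not complementary): 3 (at positions 1, 6, 10)
Effective Tm = 58 − 3×5 = 58 − 15 = 43°C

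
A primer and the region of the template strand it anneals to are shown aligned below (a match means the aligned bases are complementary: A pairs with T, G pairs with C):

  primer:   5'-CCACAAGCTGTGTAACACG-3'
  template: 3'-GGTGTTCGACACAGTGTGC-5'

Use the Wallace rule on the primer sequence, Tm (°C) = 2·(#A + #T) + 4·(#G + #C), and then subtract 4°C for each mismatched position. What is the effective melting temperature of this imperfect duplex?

54°C

Primer base counts: A=6, T=3, G=4, C=6 → A+T=9, G+C=10
Perfect-match Tm = 2(9) + 4(10) = 18 + 40 = 58°C
Mismatches (positions where the bases are not complementary): 1 (at position 14)
Effective Tm = 58 − 1×4 = 58 − 4 = 54°C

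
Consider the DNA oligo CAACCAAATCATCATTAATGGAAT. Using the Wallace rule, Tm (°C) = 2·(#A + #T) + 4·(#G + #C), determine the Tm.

Base counts: T=6, G=2, C=5, A=11
So N_AT = 17 and N_GC = 7.
Tm = 2(17) + 4(7) = 34 + 28 = 62°C

62°C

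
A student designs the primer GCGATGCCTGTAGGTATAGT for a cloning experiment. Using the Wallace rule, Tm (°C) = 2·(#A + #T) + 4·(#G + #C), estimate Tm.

Base counts: A=4, C=3, T=6, G=7
A+T = 10, G+C = 10
Tm = 4·10 + 2·10 = 40 + 20 = 60°C

60°C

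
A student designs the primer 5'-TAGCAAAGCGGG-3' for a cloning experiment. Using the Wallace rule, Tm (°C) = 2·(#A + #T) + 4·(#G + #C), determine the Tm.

Scanning the sequence gives G=5, C=2, A=4, T=1.
So N_AT = 5 and N_GC = 7.
Tm = 4·7 + 2·5 = 28 + 10 = 38°C

38°C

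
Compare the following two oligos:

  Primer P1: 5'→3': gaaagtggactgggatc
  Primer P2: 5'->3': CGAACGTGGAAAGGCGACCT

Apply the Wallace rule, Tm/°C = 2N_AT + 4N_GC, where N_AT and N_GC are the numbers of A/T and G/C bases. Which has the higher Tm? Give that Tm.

Primer P2, 64°C

Primer P1: A+T=8, G+C=9 → Tm = 2(8)+4(9) = 52°C
Primer P2: A+T=8, G+C=12 → Tm = 2(8)+4(12) = 64°C
52°C vs 64°C → primer P2 is higher.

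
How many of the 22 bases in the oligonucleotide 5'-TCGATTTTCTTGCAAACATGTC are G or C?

8

Counting bases: G=3, T=9, C=5, A=5
G+C = 3 + 5 = 8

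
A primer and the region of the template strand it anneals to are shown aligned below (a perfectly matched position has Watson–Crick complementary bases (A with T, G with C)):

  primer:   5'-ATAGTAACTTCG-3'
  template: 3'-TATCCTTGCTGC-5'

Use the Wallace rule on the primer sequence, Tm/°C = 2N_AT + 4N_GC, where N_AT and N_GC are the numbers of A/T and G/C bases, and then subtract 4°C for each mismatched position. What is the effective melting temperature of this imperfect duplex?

Primer base counts: A=4, T=4, G=2, C=2 → A+T=8, G+C=4
Perfect-match Tm = 2(8) + 4(4) = 16 + 16 = 32°C
Mismatches (positions where the bases are not complementary): 3 (at positions 5, 9, 10)
Effective Tm = 32 − 3×4 = 32 − 12 = 20°C

20°C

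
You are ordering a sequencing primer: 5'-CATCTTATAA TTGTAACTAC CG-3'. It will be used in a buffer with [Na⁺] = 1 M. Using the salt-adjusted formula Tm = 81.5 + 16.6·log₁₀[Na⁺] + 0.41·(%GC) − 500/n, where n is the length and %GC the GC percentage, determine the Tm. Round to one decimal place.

71.8°C

Length n = 22. Scanning the sequence gives T=8, G=2, C=5, A=7.
G+C = 7, so %GC = 7/22 × 100 = 31.818%
Salt term: 16.6 × (0) = 0
GC term: 0.41 × 31.818 = 13.045; length term: −500/22 = −22.727
Tm = 81.5 + (0) + 13.045 − 22.727 = 71.818 → 71.8°C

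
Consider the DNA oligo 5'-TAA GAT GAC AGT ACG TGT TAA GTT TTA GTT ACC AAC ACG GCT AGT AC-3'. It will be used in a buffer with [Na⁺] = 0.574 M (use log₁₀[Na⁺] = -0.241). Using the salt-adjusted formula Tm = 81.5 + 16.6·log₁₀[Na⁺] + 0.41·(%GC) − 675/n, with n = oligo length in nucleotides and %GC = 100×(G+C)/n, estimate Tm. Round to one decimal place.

78.8°C

Length n = 47. Scanning the sequence gives A=15, G=10, T=14, C=8.
G+C = 18, so %GC = 18/47 × 100 = 38.298%
Salt term: 16.6 × (-0.241) = -4.001
GC term: 0.41 × 38.298 = 15.702; length term: −675/47 = −14.362
Tm = 81.5 + (-4.001) + 15.702 − 14.362 = 78.839 → 78.8°C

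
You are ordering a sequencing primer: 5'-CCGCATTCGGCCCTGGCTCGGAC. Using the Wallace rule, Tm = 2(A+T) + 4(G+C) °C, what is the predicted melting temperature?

80°C

Base counts: A=2, T=4, C=10, G=7
A+T = 6, G+C = 17
Tm = 4·17 + 2·6 = 68 + 12 = 80°C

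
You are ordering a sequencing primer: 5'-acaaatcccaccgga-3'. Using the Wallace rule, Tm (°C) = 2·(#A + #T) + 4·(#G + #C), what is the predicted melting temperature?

Scanning the sequence gives T=1, G=2, C=6, A=6.
So N_AT = 7 and N_GC = 8.
Tm = 4·8 + 2·7 = 32 + 14 = 46°C

46°C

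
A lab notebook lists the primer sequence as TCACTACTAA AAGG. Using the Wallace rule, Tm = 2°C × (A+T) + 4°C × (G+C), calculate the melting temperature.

38°C

Base counts: A=6, C=3, T=3, G=2
A+T = 9, G+C = 5
Tm = 2×9 + 4×5 = 38°C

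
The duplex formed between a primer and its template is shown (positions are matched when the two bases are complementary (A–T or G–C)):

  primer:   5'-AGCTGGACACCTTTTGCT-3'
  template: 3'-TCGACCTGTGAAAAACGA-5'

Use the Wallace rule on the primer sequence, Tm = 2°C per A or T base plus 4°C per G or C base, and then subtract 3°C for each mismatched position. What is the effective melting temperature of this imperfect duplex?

Primer base counts: A=3, T=6, G=4, C=5 → A+T=9, G+C=9
Perfect-match Tm = 2(9) + 4(9) = 18 + 36 = 54°C
Mismatches (positions where the bases are not complementary): 1 (at position 11)
Effective Tm = 54 − 1×3 = 54 − 3 = 51°C

51°C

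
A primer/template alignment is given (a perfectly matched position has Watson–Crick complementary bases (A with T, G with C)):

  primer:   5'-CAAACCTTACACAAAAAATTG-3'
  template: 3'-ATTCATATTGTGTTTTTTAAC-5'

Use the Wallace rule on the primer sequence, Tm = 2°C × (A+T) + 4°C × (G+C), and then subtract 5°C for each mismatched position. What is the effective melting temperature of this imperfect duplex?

Primer base counts: A=11, T=4, G=1, C=5 → A+T=15, G+C=6
Perfect-match Tm = 2(15) + 4(6) = 30 + 24 = 54°C
Mismatches (positions where the bases are not complementary): 5 (at positions 1, 4, 5, 6, 8)
Effective Tm = 54 − 5×5 = 54 − 25 = 29°C

29°C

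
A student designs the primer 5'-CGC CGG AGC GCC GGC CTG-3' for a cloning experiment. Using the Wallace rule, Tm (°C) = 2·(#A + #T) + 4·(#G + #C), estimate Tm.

68°C

Scanning the sequence gives C=8, G=8, A=1, T=1.
So N_AT = 2 and N_GC = 16.
Tm = 4·16 + 2·2 = 64 + 4 = 68°C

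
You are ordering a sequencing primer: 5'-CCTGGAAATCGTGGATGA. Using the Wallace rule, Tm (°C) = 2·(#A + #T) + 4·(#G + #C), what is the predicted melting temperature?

54°C

Base counts: G=6, C=3, T=4, A=5
AT pairs contribute 9, GC pairs contribute 9.
Tm = 2×9 + 4×9 = 54°C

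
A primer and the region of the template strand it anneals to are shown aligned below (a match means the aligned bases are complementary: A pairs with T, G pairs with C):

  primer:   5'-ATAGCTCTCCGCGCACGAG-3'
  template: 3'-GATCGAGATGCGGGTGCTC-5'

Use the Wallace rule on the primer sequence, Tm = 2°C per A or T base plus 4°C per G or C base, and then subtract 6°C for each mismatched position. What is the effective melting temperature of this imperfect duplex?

44°C

Primer base counts: A=4, T=3, G=5, C=7 → A+T=7, G+C=12
Perfect-match Tm = 2(7) + 4(12) = 14 + 48 = 62°C
Mismatches (positions where the bases are not complementary): 3 (at positions 1, 9, 13)
Effective Tm = 62 − 3×6 = 62 − 18 = 44°C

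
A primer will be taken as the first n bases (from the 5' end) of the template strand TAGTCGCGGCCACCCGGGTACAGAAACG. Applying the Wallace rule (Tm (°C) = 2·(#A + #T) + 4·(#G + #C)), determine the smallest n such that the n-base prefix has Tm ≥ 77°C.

First 22 bases: TAGTCGCGGCCACCCGGGTACA → Tm = 74°C (< 77°C)
First 23 bases: TAGTCGCGGCCACCCGGGTACAG → Tm = 78°C (≥ 77°C)
Since every base adds ≥2°C, Tm only increases with n, so the threshold is first crossed at n = 23.

n = 23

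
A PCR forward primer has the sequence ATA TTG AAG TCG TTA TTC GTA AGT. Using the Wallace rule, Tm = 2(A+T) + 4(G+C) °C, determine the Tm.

62°C

Base counts: G=5, C=2, A=7, T=10
A+T = 17, G+C = 7
Tm = 2×17 + 4×7 = 62°C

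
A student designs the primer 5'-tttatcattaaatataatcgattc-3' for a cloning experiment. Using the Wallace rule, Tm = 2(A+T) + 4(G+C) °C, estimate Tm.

56°C

A=9, G=1, C=3, T=11
So N_AT = 20 and N_GC = 4.
Tm = 2(20) + 4(4) = 40 + 16 = 56°C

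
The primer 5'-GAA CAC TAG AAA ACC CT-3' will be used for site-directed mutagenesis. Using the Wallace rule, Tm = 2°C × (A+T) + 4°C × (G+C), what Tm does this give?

48°C

G=2, T=2, C=5, A=8
So N_AT = 10 and N_GC = 7.
Tm = 2(10) + 4(7) = 20 + 28 = 48°C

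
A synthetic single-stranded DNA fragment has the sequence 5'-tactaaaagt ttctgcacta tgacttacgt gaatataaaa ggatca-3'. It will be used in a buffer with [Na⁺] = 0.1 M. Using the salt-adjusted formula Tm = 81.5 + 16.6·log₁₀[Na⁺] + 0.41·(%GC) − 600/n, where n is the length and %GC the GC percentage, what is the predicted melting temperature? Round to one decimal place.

Length n = 46. Base counts: T=14, A=18, C=7, G=7
G+C = 14, so %GC = 14/46 × 100 = 30.435%
Salt term: 16.6 × (-1) = -16.6
GC term: 0.41 × 30.435 = 12.478; length term: −600/46 = −13.043
Tm = 81.5 + (-16.6) + 12.478 − 13.043 = 64.335 → 64.3°C

64.3°C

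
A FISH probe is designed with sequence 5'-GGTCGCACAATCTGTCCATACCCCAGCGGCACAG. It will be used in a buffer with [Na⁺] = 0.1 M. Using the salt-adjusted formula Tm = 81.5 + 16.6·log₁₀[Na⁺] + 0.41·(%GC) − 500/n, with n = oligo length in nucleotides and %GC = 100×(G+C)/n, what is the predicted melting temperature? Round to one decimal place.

Length n = 34. Scanning the sequence gives A=8, G=8, T=5, C=13.
G+C = 21, so %GC = 21/34 × 100 = 61.765%
Salt term: 16.6 × (-1) = -16.6
GC term: 0.41 × 61.765 = 25.324; length term: −500/34 = −14.706
Tm = 81.5 + (-16.6) + 25.324 − 14.706 = 75.518 → 75.5°C

75.5°C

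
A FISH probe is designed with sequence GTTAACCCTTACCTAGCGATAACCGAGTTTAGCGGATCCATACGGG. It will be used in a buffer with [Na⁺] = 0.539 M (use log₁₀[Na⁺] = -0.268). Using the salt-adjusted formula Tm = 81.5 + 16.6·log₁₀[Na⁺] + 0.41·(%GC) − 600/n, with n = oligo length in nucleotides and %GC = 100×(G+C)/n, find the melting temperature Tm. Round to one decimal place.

Length n = 46. T=11, A=12, C=12, G=11
G+C = 23, so %GC = 23/46 × 100 = 50%
Salt term: 16.6 × (-0.268) = -4.449
GC term: 0.41 × 50 = 20.5; length term: −600/46 = −13.043
Tm = 81.5 + (-4.449) + 20.5 − 13.043 = 84.508 → 84.5°C

84.5°C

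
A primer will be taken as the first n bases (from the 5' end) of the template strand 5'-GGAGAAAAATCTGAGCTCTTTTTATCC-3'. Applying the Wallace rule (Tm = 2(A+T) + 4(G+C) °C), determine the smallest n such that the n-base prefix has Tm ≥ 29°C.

n = 11

First 10 bases: GGAGAAAAAT → Tm = 26°C (< 29°C)
First 11 bases: GGAGAAAAATC → Tm = 30°C (≥ 29°C)
Since every base adds ≥2°C, Tm only increases with n, so the threshold is first crossed at n = 11.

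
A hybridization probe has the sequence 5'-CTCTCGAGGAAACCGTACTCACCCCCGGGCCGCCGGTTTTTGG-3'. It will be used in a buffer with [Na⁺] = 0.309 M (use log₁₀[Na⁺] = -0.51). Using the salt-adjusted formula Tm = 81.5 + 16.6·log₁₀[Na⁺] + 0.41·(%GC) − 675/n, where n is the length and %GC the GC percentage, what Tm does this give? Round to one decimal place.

84.0°C

Length n = 43. Scanning the sequence gives G=12, A=6, C=16, T=9.
G+C = 28, so %GC = 28/43 × 100 = 65.116%
Salt term: 16.6 × (-0.51) = -8.466
GC term: 0.41 × 65.116 = 26.698; length term: −675/43 = −15.698
Tm = 81.5 + (-8.466) + 26.698 − 15.698 = 84.034 → 84.0°C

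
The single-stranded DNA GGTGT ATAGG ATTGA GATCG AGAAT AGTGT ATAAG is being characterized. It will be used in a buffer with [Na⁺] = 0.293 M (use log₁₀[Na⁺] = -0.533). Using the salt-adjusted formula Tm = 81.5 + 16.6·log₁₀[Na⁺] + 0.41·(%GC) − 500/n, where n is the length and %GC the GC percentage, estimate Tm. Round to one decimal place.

73.6°C

Length n = 35. Counting bases: G=12, A=12, C=1, T=10
G+C = 13, so %GC = 13/35 × 100 = 37.143%
Salt term: 16.6 × (-0.533) = -8.848
GC term: 0.41 × 37.143 = 15.229; length term: −500/35 = −14.286
Tm = 81.5 + (-8.848) + 15.229 − 14.286 = 73.595 → 73.6°C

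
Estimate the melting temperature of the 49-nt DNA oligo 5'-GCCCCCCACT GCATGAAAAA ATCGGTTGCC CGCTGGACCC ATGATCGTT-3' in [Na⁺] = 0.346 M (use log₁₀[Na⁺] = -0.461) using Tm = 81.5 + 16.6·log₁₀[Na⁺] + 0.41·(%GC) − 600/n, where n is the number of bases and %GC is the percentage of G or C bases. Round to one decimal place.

85.0°C

Length n = 49. Scanning the sequence gives A=11, C=17, T=10, G=11.
G+C = 28, so %GC = 28/49 × 100 = 57.143%
Salt term: 16.6 × (-0.461) = -7.653
GC term: 0.41 × 57.143 = 23.429; length term: −600/49 = −12.245
Tm = 81.5 + (-7.653) + 23.429 − 12.245 = 85.031 → 85.0°C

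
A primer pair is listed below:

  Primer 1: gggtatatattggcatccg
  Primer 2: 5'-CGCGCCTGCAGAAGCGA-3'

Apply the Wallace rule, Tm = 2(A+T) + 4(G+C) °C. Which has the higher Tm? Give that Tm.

Primer 1: A+T=10, G+C=9 → Tm = 2(10)+4(9) = 56°C
Primer 2: A+T=5, G+C=12 → Tm = 2(5)+4(12) = 58°C
56°C vs 58°C → primer 2 is higher.

Primer 2, 58°C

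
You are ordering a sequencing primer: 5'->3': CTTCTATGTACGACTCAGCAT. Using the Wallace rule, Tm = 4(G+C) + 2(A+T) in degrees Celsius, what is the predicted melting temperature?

Base counts: C=6, T=7, A=5, G=3
So N_AT = 12 and N_GC = 9.
Tm = 4·9 + 2·12 = 36 + 24 = 60°C

60°C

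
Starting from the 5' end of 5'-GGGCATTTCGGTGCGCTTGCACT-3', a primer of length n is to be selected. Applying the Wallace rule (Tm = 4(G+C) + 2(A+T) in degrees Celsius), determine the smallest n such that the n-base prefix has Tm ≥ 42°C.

n = 13

First 12 bases: GGGCATTTCGGT → Tm = 38°C (< 42°C)
First 13 bases: GGGCATTTCGGTG → Tm = 42°C (≥ 42°C)
Each additional base adds 2°C (A/T) or 4°C (G/C), so Tm is non-decreasing in n; n = 13 is the first length to reach 42°C.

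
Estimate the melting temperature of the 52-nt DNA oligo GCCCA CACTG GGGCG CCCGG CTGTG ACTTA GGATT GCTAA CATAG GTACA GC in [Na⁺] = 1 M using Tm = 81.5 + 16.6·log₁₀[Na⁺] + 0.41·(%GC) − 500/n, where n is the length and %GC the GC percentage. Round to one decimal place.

Length n = 52. C=15, T=10, A=11, G=16
G+C = 31, so %GC = 31/52 × 100 = 59.615%
Salt term: 16.6 × (0) = 0
GC term: 0.41 × 59.615 = 24.442; length term: −500/52 = −9.615
Tm = 81.5 + (0) + 24.442 − 9.615 = 96.327 → 96.3°C

96.3°C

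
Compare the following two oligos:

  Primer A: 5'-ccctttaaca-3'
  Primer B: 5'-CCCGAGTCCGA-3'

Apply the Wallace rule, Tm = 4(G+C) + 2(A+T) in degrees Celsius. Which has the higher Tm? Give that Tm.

Primer B, 38°C

Primer A: A+T=6, G+C=4 → Tm = 2(6)+4(4) = 28°C
Primer B: A+T=3, G+C=8 → Tm = 2(3)+4(8) = 38°C
28°C vs 38°C → primer B is higher.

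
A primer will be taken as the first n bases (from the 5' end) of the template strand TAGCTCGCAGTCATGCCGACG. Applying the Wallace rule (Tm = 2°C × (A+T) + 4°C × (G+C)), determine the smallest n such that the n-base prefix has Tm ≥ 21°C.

First 6 bases: TAGCTC → Tm = 18°C (< 21°C)
First 7 bases: TAGCTCG → Tm = 22°C (≥ 21°C)
Since every base adds ≥2°C, Tm only increases with n, so the threshold is first crossed at n = 7.

n = 7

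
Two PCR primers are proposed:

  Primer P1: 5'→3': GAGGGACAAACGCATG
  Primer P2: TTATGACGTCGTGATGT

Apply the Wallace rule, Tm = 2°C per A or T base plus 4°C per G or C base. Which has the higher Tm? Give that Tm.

Primer P1, 50°C

Primer P1: A+T=7, G+C=9 → Tm = 2(7)+4(9) = 50°C
Primer P2: A+T=10, G+C=7 → Tm = 2(10)+4(7) = 48°C
50°C vs 48°C → primer P1 is higher.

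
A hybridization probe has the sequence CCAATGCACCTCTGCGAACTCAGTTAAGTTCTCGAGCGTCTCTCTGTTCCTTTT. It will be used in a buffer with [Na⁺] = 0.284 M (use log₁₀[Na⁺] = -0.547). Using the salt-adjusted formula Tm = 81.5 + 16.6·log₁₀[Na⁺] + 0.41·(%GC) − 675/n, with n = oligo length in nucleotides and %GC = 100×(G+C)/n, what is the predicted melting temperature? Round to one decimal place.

Length n = 54. Scanning the sequence gives A=9, C=17, T=19, G=9.
G+C = 26, so %GC = 26/54 × 100 = 48.148%
Salt term: 16.6 × (-0.547) = -9.08
GC term: 0.41 × 48.148 = 19.741; length term: −675/54 = −12.5
Tm = 81.5 + (-9.08) + 19.741 − 12.5 = 79.661 → 79.7°C

79.7°C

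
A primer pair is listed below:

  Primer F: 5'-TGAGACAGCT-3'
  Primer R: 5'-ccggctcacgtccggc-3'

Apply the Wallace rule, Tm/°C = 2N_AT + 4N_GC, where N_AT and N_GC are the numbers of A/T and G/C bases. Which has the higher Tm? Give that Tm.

Primer R, 58°C

Primer F: A+T=5, G+C=5 → Tm = 2(5)+4(5) = 30°C
Primer R: A+T=3, G+C=13 → Tm = 2(3)+4(13) = 58°C
30°C vs 58°C → primer R is higher.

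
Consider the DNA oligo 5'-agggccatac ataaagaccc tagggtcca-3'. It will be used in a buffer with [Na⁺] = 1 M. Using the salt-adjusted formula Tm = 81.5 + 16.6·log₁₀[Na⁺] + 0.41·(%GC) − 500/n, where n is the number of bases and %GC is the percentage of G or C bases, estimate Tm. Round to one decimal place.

85.5°C

Length n = 29. T=4, G=7, A=10, C=8
G+C = 15, so %GC = 15/29 × 100 = 51.724%
Salt term: 16.6 × (0) = 0
GC term: 0.41 × 51.724 = 21.207; length term: −500/29 = −17.241
Tm = 81.5 + (0) + 21.207 − 17.241 = 85.466 → 85.5°C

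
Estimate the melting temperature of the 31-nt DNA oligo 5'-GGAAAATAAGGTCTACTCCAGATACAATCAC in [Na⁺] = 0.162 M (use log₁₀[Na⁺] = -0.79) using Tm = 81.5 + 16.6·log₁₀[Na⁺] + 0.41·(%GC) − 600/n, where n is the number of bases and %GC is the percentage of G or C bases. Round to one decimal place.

64.9°C

Length n = 31. Base counts: G=5, C=7, A=13, T=6
G+C = 12, so %GC = 12/31 × 100 = 38.71%
Salt term: 16.6 × (-0.79) = -13.114
GC term: 0.41 × 38.71 = 15.871; length term: −600/31 = −19.355
Tm = 81.5 + (-13.114) + 15.871 − 19.355 = 64.902 → 64.9°C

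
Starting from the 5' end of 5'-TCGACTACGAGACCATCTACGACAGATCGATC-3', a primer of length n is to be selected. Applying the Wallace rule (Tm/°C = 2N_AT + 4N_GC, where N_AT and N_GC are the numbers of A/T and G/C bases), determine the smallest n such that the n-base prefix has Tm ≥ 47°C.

n = 16

First 15 bases: TCGACTACGAGACCA → Tm = 46°C (< 47°C)
First 16 bases: TCGACTACGAGACCAT → Tm = 48°C (≥ 47°C)
Since every base adds ≥2°C, Tm only increases with n, so the threshold is first crossed at n = 16.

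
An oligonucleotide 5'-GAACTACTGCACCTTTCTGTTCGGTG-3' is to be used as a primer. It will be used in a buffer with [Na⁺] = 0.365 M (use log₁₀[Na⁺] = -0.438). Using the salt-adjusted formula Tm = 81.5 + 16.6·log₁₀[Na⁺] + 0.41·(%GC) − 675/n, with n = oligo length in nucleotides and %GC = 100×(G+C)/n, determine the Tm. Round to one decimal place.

Length n = 26. Scanning the sequence gives A=4, T=9, C=7, G=6.
G+C = 13, so %GC = 13/26 × 100 = 50%
Salt term: 16.6 × (-0.438) = -7.271
GC term: 0.41 × 50 = 20.5; length term: −675/26 = −25.962
Tm = 81.5 + (-7.271) + 20.5 − 25.962 = 68.767 → 68.8°C

68.8°C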